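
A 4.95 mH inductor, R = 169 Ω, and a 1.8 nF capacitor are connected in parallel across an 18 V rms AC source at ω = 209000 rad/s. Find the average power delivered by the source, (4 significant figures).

X_L = ωL = 1035 Ω
X_C = 1/(ωC) = 2658 Ω
Parallel: admittances add. Y = 1/R + 1/(jωL) + jωC
Y = (0.005917 − j0.0005904) S
|Y| = 0.005947 S → |Z| = 1/|Y| = 168.2 Ω, ∠Z = −∠Y = 5.698°
I = V/|Z| = 107.0 mA
P = VI cos φ = 18 × 0.1070 × cos(5.698°) = 1.917 W

1.917 W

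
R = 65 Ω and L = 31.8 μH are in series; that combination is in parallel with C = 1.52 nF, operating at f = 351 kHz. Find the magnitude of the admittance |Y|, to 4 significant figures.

ω = 2πf = 2.205e+06 rad/s
X_L = ωL = 70.13 Ω
X_C = 1/(ωC) = 298.3 Ω
Branch 1 (R+jX_L): Z₁ = 65.00 + j70.13 Ω, |Z₁| = 95.62 Ω
Branch 2 (−jX_C): Z₂ = −j298.3 Ω
Parallel: Z = Z₁Z₂/(Z₁+Z₂), |Z| = 120.2 Ω, ∠Z = 31.27°
|Y| = 1/|Z| = 8.318 mS

8.318 mS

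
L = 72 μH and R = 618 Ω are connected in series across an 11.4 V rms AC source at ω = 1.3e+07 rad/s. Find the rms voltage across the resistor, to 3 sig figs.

X_L = ωL = 936 Ω
Z = 618 + j936 Ω
|Z| = √(618² + 936²) = 1120 Ω
I = V/|Z| = 10.2 mA
V_R = I·|Z_R| = 0.0102 × 618 = 6.28 V

6.28 V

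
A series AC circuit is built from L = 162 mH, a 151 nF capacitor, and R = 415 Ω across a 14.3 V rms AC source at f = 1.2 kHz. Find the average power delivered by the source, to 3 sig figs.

293 mW

ω = 2πf = 7540 rad/s
X_L = ωL = 1220 Ω
X_C = 1/(ωC) = 878 Ω
Net reactance X = X_L − X_C = 343 Ω
Z = 415 + j343 Ω
|Z| = √(415² + 343²) = 538 Ω
∠Z = arctan(343/415) = 39.6°
I = V/|Z| = 26.6 mA
P = VI cos φ = 14.3 × 0.0266 × cos(39.6°) = 293 mW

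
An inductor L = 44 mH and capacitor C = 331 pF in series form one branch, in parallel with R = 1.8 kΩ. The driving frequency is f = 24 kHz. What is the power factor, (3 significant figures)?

ω = 2πf = 150800 rad/s
X_L = ωL = 6640 Ω
X_C = 1/(ωC) = 20000 Ω
Branch 1: Z₁ = R = 1800 Ω
Branch 2 (series LC): Z₂ = j(X_L − X_C) = −j13400 Ω
Parallel: Z = Z₁Z₂/(Z₁+Z₂), |Z| = 1780 Ω, ∠Z = -7.65°
cos φ = cos(-7.65°) = 0.991

0.991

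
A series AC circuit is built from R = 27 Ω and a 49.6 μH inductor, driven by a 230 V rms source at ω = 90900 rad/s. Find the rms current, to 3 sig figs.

X_L = ωL = 4.51 Ω
Z = 27.0 + j4.51 Ω
|Z| = √(27.0² + 4.51²) = 27.4 Ω
I = V/|Z| = 230/27.4 = 8.40 A

8.40 A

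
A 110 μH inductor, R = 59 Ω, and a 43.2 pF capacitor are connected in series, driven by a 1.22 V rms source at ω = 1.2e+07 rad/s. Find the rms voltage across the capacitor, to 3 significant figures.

3.85 V

X_L = ωL = 1320 Ω
X_C = 1/(ωC) = 1930 Ω
Net reactance X = X_L − X_C = -609 Ω
Z = 59.0 − j609 Ω
|Z| = √(59.0² + 609²) = 612 Ω
I = V/|Z| = 1.99 mA
V_C = I·|Z_C| = 0.00199 × 1930 = 3.85 V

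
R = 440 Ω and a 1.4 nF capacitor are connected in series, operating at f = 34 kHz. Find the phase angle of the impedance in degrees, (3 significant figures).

-82.5°

ω = 2πf = 213600 rad/s
X_C = 1/(ωC) = 3340 Ω
Z = 440 − j3340 Ω
|Z| = √(440² + 3340²) = 3370 Ω
∠Z = arctan(-3340/440) = -82.5°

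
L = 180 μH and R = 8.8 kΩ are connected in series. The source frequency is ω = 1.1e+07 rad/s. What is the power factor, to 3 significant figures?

X_L = ωL = 1980 Ω
Z = 8800 + j1980 Ω
|Z| = √(8800² + 1980²) = 9020 Ω
∠Z = arctan(1980/8800) = 12.7°
cos φ = cos(12.7°) = 0.976

0.976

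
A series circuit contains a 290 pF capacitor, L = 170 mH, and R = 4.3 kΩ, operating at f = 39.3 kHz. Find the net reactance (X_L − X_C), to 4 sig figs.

ω = 2πf = 246900 rad/s
X_L = ωL = 41980 Ω
X_C = 1/(ωC) = 13960 Ω
X = 41980 − 13960 = 28010 Ω

28010 Ω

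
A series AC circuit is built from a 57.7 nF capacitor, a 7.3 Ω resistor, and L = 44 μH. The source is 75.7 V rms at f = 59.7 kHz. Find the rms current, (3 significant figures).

ω = 2πf = 375100 rad/s
X_L = ωL = 16.5 Ω
X_C = 1/(ωC) = 46.2 Ω
Net reactance X = X_L − X_C = -29.7 Ω
Z = 7.30 − j29.7 Ω
|Z| = √(7.30² + 29.7²) = 30.6 Ω
I = V/|Z| = 75.7/30.6 = 2.48 A

2.48 A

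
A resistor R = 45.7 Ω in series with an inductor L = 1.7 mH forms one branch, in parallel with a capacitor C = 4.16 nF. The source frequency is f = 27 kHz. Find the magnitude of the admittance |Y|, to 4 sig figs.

ω = 2πf = 169600 rad/s
X_L = ωL = 288.4 Ω
X_C = 1/(ωC) = 1417 Ω
Branch 1 (R+jX_L): Z₁ = 45.70 + j288.4 Ω, |Z₁| = 292.0 Ω
Branch 2 (−jX_C): Z₂ = −j1417 Ω
Parallel: Z = Z₁Z₂/(Z₁+Z₂), |Z| = 366.3 Ω, ∠Z = 78.68°
|Y| = 1/|Z| = 2.730 mS

2.730 mS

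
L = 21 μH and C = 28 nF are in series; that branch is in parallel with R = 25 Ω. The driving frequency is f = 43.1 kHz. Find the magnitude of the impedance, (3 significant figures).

ω = 2πf = 270800 rad/s
X_L = ωL = 5.69 Ω
X_C = 1/(ωC) = 132 Ω
Branch 1: Z₁ = R = 25.0 Ω
Branch 2 (series LC): Z₂ = j(X_L − X_C) = −j126 Ω
Parallel: Z = Z₁Z₂/(Z₁+Z₂), |Z| = 24.5 Ω, ∠Z = -11.2°

24.5 Ω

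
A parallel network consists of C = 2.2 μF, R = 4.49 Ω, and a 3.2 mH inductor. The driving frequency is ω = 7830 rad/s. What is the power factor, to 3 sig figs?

0.995

X_L = ωL = 25.1 Ω
X_C = 1/(ωC) = 58.1 Ω
Parallel: admittances add. Y = 1/R + 1/(jωL) + jωC
Y = (0.223 − j0.0227) S
|Y| = 0.224 S → |Z| = 1/|Y| = 4.47 Ω, ∠Z = −∠Y = 5.82°
cos φ = cos(5.82°) = 0.995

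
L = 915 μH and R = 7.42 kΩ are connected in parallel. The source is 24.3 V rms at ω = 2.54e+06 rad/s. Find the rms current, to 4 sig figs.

10.96 mA

X_L = ωL = 2324 Ω
Parallel: admittances add. Y = 1/R + 1/(jωL)
Y = (0.0001348 − j0.0004303) S
|Y| = 0.0004509 S → |Z| = 1/|Y| = 2218 Ω, ∠Z = −∠Y = 72.61°
I = V/|Z| = 24.3/2218 = 10.96 mA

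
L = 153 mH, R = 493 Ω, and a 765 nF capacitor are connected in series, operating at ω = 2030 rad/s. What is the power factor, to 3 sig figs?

X_L = ωL = 311 Ω
X_C = 1/(ωC) = 644 Ω
Net reactance X = X_L − X_C = -333 Ω
Z = 493 − j333 Ω
|Z| = √(493² + 333²) = 595 Ω
∠Z = arctan(-333/493) = -34.1°
cos φ = cos(-34.1°) = 0.828

0.828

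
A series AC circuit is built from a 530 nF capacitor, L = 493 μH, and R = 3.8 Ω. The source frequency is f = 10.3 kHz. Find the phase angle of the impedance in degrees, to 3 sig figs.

ω = 2πf = 64720 rad/s
X_L = ωL = 31.9 Ω
X_C = 1/(ωC) = 29.2 Ω
Net reactance X = X_L − X_C = 2.75 Ω
Z = 3.80 + j2.75 Ω
|Z| = √(3.80² + 2.75²) = 4.69 Ω
∠Z = arctan(2.75/3.80) = 35.9°

35.9°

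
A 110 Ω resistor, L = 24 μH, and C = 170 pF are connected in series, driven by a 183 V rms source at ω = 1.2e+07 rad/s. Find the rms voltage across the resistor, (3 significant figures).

87.5 V

X_L = ωL = 288 Ω
X_C = 1/(ωC) = 490 Ω
Net reactance X = X_L − X_C = -202 Ω
Z = 110 − j202 Ω
|Z| = √(110² + 202²) = 230 Ω
I = V/|Z| = 795 mA
V_R = I·|Z_R| = 0.795 × 110 = 87.5 V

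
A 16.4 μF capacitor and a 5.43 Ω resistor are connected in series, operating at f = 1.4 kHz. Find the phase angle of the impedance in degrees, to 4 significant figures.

ω = 2πf = 8796 rad/s
X_C = 1/(ωC) = 6.932 Ω
Z = 5.430 − j6.932 Ω
|Z| = √(5.430² + 6.932²) = 8.805 Ω
∠Z = arctan(-6.932/5.430) = -51.93°

-51.93°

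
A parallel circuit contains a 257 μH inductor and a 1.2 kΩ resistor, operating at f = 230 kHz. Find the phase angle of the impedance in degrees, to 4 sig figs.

ω = 2πf = 1.445e+06 rad/s
X_L = ωL = 371.4 Ω
Parallel: admittances add. Y = 1/R + 1/(jωL)
Y = (0.0008333 − j0.002693) S
|Y| = 0.002819 S → |Z| = 1/|Y| = 354.8 Ω, ∠Z = −∠Y = 72.80°

72.80°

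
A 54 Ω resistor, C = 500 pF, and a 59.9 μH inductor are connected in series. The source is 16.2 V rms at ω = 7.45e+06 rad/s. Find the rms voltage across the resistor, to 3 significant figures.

4.71 V

X_L = ωL = 446 Ω
X_C = 1/(ωC) = 268 Ω
Net reactance X = X_L − X_C = 178 Ω
Z = 54.0 + j178 Ω
|Z| = √(54.0² + 178²) = 186 Ω
I = V/|Z| = 87.2 mA
V_R = I·|Z_R| = 0.0872 × 54.0 = 4.71 V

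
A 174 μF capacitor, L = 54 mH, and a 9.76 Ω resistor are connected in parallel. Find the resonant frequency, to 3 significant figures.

51.9 Hz

ω₀ = 1/√(LC) = 1/√(0.054 × 0.000174) = 326.2 rad/s
f₀ = ω₀/(2π) = 51.9 Hz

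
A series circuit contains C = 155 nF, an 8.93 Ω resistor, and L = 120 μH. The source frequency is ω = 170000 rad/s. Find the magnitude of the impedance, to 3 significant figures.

19.7 Ω

X_L = ωL = 20.4 Ω
X_C = 1/(ωC) = 38.0 Ω
Net reactance X = X_L − X_C = -17.6 Ω
Z = 8.93 − j17.6 Ω
|Z| = √(8.93² + 17.6²) = 19.7 Ω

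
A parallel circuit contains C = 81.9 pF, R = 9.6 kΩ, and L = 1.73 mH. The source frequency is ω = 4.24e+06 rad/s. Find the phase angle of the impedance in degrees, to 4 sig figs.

X_L = ωL = 7335 Ω
X_C = 1/(ωC) = 2880 Ω
Parallel: admittances add. Y = 1/R + 1/(jωL) + jωC
Y = (0.0001042 + j0.0002109) S
|Y| = 0.0002352 S → |Z| = 1/|Y| = 4251 Ω, ∠Z = −∠Y = -63.72°

-63.72°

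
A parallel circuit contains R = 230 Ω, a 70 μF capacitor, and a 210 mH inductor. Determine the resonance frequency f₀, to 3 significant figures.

41.5 Hz

ω₀ = 1/√(LC) = 1/√(0.21 × 7e-05) = 260.8 rad/s
f₀ = ω₀/(2π) = 41.5 Hz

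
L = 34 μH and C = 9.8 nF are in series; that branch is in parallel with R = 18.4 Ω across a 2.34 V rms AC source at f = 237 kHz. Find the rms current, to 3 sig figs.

182 mA

ω = 2πf = 1.489e+06 rad/s
X_L = ωL = 50.6 Ω
X_C = 1/(ωC) = 68.5 Ω
Branch 1: Z₁ = R = 18.4 Ω
Branch 2 (series LC): Z₂ = j(X_L − X_C) = −j17.9 Ω
Parallel: Z = Z₁Z₂/(Z₁+Z₂), |Z| = 12.8 Ω, ∠Z = -45.8°
I = V/|Z| = 2.34/12.8 = 182 mA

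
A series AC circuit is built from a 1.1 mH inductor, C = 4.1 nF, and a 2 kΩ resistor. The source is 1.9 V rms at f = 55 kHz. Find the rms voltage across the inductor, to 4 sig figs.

ω = 2πf = 345600 rad/s
X_L = ωL = 380.1 Ω
X_C = 1/(ωC) = 705.8 Ω
Net reactance X = X_L − X_C = -325.7 Ω
Z = 2000 − j325.7 Ω
|Z| = √(2000² + 325.7²) = 2026 Ω
I = V/|Z| = 937.7 μA
V_L = I·|Z_L| = 0.0009377 × 380.1 = 0.3564 V

0.3564 V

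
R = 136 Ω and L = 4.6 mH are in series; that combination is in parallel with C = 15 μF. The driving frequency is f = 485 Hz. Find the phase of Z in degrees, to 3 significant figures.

ω = 2πf = 3047 rad/s
X_L = ωL = 14.0 Ω
X_C = 1/(ωC) = 21.9 Ω
Branch 1 (R+jX_L): Z₁ = 136 + j14.0 Ω, |Z₁| = 137 Ω
Branch 2 (−jX_C): Z₂ = −j21.9 Ω
Parallel: Z = Z₁Z₂/(Z₁+Z₂), |Z| = 22.0 Ω, ∠Z = -80.8°

-80.8°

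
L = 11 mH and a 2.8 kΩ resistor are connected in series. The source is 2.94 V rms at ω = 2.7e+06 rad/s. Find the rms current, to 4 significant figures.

98.55 μA

X_L = ωL = 29700 Ω
Z = 2800 + j29700 Ω
|Z| = √(2800² + 29700²) = 29830 Ω
I = V/|Z| = 2.94/29830 = 98.55 μA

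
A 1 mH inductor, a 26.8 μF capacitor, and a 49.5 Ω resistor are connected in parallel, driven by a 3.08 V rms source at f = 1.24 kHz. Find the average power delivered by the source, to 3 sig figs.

192 mW

ω = 2πf = 7791 rad/s
X_L = ωL = 7.79 Ω
X_C = 1/(ωC) = 4.79 Ω
Parallel: admittances add. Y = 1/R + 1/(jωL) + jωC
Y = (0.0202 + j0.0805) S
|Y| = 0.0829 S → |Z| = 1/|Y| = 12.1 Ω, ∠Z = −∠Y = -75.9°
I = V/|Z| = 255 mA
P = VI cos φ = 3.08 × 0.255 × cos(-75.9°) = 192 mW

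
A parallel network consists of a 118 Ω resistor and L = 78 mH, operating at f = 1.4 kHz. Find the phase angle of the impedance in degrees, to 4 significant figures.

9.758°

ω = 2πf = 8796 rad/s
X_L = ωL = 686.1 Ω
Parallel: admittances add. Y = 1/R + 1/(jωL)
Y = (0.008475 − j0.001457) S
|Y| = 0.008599 S → |Z| = 1/|Y| = 116.3 Ω, ∠Z = −∠Y = 9.758°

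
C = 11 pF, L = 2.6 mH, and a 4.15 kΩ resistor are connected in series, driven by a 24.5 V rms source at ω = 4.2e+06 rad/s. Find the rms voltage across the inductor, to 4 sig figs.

23.26 V

X_L = ωL = 10920 Ω
X_C = 1/(ωC) = 21650 Ω
Net reactance X = X_L − X_C = -10730 Ω
Z = 4150 − j10730 Ω
|Z| = √(4150² + 10730²) = 11500 Ω
I = V/|Z| = 2.130 mA
V_L = I·|Z_L| = 0.002130 × 10920 = 23.26 V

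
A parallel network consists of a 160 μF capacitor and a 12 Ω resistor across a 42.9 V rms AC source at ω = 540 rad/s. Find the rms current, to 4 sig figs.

X_C = 1/(ωC) = 11.57 Ω
Parallel: admittances add. Y = 1/R + jωC
Y = (0.08333 + j0.08640) S
|Y| = 0.1200 S → |Z| = 1/|Y| = 8.331 Ω, ∠Z = −∠Y = -46.04°
I = V/|Z| = 42.9/8.331 = 5.150 A

5.150 A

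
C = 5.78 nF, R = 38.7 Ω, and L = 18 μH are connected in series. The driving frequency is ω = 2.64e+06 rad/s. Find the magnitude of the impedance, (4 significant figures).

X_L = ωL = 47.52 Ω
X_C = 1/(ωC) = 65.53 Ω
Net reactance X = X_L − X_C = -18.01 Ω
Z = 38.70 − j18.01 Ω
|Z| = √(38.70² + 18.01²) = 42.69 Ω

42.69 Ω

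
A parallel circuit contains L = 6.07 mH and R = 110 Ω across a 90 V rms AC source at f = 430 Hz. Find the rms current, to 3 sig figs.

ω = 2πf = 2702 rad/s
X_L = ωL = 16.4 Ω
Parallel: admittances add. Y = 1/R + 1/(jωL)
Y = (0.00909 − j0.0610) S
|Y| = 0.0617 S → |Z| = 1/|Y| = 16.2 Ω, ∠Z = −∠Y = 81.5°
I = V/|Z| = 90/16.2 = 5.55 A

5.55 A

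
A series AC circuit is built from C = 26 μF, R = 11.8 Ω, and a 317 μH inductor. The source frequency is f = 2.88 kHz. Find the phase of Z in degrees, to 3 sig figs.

ω = 2πf = 18100 rad/s
X_L = ωL = 5.74 Ω
X_C = 1/(ωC) = 2.13 Ω
Net reactance X = X_L − X_C = 3.61 Ω
Z = 11.8 + j3.61 Ω
|Z| = √(11.8² + 3.61²) = 12.3 Ω
∠Z = arctan(3.61/11.8) = 17.0°

17.0°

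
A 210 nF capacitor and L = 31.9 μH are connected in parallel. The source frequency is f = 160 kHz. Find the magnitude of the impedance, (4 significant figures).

5.558 Ω

ω = 2πf = 1.005e+06 rad/s
X_L = ωL = 32.07 Ω
X_C = 1/(ωC) = 4.737 Ω
Parallel: admittances add. Y = 1/(jωL) + jωC
Y = (0 + j0.1799) S
|Y| = 0.1799 S → |Z| = 1/|Y| = 5.558 Ω, ∠Z = −∠Y = -90.00°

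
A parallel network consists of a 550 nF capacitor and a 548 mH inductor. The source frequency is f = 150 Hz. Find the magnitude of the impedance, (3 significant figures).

ω = 2πf = 942.5 rad/s
X_L = ωL = 516 Ω
X_C = 1/(ωC) = 1930 Ω
Parallel: admittances add. Y = 1/(jωL) + jωC
Y = (0 − j0.00142) S
|Y| = 0.00142 S → |Z| = 1/|Y| = 705 Ω, ∠Z = −∠Y = 90.0°

705 Ω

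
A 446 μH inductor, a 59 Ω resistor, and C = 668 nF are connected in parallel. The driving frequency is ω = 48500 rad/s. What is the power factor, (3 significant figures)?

0.775

X_L = ωL = 21.6 Ω
X_C = 1/(ωC) = 30.9 Ω
Parallel: admittances add. Y = 1/R + 1/(jωL) + jωC
Y = (0.0169 − j0.0138) S
|Y| = 0.0219 S → |Z| = 1/|Y| = 45.7 Ω, ∠Z = −∠Y = 39.2°
cos φ = cos(39.2°) = 0.775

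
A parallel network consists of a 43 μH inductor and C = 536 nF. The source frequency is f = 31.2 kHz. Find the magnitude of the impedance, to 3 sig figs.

73.8 Ω

ω = 2πf = 196000 rad/s
X_L = ωL = 8.43 Ω
X_C = 1/(ωC) = 9.52 Ω
Parallel: admittances add. Y = 1/(jωL) + jωC
Y = (0 − j0.0136) S
|Y| = 0.0136 S → |Z| = 1/|Y| = 73.8 Ω, ∠Z = −∠Y = 90.0°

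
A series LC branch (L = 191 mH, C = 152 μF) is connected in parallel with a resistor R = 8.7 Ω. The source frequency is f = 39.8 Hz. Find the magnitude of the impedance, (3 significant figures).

8.06 Ω

ω = 2πf = 250.1 rad/s
X_L = ωL = 47.8 Ω
X_C = 1/(ωC) = 26.3 Ω
Branch 1: Z₁ = R = 8.70 Ω
Branch 2 (series LC): Z₂ = j(X_L − X_C) = j21.5 Ω
Parallel: Z = Z₁Z₂/(Z₁+Z₂), |Z| = 8.06 Ω, ∠Z = 22.1°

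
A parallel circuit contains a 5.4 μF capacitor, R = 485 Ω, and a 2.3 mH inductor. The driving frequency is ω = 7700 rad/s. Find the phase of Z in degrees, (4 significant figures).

X_L = ωL = 17.71 Ω
X_C = 1/(ωC) = 24.05 Ω
Parallel: admittances add. Y = 1/R + 1/(jωL) + jωC
Y = (0.002062 − j0.01489) S
|Y| = 0.01503 S → |Z| = 1/|Y| = 66.55 Ω, ∠Z = −∠Y = 82.11°

82.11°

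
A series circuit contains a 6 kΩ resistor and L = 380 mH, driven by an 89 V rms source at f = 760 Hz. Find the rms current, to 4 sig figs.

ω = 2πf = 4775 rad/s
X_L = ωL = 1815 Ω
Z = 6000 + j1815 Ω
|Z| = √(6000² + 1815²) = 6268 Ω
I = V/|Z| = 89/6268 = 14.20 mA

14.20 mA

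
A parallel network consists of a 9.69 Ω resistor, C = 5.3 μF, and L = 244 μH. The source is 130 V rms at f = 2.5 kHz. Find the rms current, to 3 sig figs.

26.7 A

ω = 2πf = 15710 rad/s
X_L = ωL = 3.83 Ω
X_C = 1/(ωC) = 12.0 Ω
Parallel: admittances add. Y = 1/R + 1/(jωL) + jωC
Y = (0.103 − j0.178) S
|Y| = 0.205 S → |Z| = 1/|Y| = 4.87 Ω, ∠Z = −∠Y = 59.8°
I = V/|Z| = 130/4.87 = 26.7 A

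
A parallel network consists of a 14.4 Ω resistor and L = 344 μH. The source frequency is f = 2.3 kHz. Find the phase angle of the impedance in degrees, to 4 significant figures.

70.95°

ω = 2πf = 14450 rad/s
X_L = ωL = 4.971 Ω
Parallel: admittances add. Y = 1/R + 1/(jωL)
Y = (0.06944 − j0.2012) S
|Y| = 0.2128 S → |Z| = 1/|Y| = 4.699 Ω, ∠Z = −∠Y = 70.95°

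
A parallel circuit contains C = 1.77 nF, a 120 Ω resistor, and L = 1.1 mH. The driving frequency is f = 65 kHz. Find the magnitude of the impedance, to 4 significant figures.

118.1 Ω

ω = 2πf = 408400 rad/s
X_L = ωL = 449.2 Ω
X_C = 1/(ωC) = 1383 Ω
Parallel: admittances add. Y = 1/R + 1/(jωL) + jωC
Y = (0.008333 − j0.001503) S
|Y| = 0.008468 S → |Z| = 1/|Y| = 118.1 Ω, ∠Z = −∠Y = 10.22°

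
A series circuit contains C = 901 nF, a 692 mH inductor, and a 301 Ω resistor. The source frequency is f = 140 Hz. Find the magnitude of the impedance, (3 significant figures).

719 Ω

ω = 2πf = 879.6 rad/s
X_L = ωL = 609 Ω
X_C = 1/(ωC) = 1260 Ω
Net reactance X = X_L − X_C = -653 Ω
Z = 301 − j653 Ω
|Z| = √(301² + 653²) = 719 Ω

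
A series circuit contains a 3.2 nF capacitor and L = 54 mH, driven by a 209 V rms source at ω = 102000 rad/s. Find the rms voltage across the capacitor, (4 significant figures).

262.0 V

X_L = ωL = 5508 Ω
X_C = 1/(ωC) = 3064 Ω
Net reactance X = X_L − X_C = 2444 Ω
Z = j2444 Ω
|Z| = √(0² + 2444²) = 2444 Ω
I = V/|Z| = 85.51 mA
V_C = I·|Z_C| = 0.08551 × 3064 = 262.0 V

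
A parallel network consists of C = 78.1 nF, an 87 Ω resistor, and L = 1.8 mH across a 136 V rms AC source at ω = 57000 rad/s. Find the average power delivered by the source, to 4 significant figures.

212.6 W

X_L = ωL = 102.6 Ω
X_C = 1/(ωC) = 224.6 Ω
Parallel: admittances add. Y = 1/R + 1/(jωL) + jωC
Y = (0.01149 − j0.005295) S
|Y| = 0.01266 S → |Z| = 1/|Y| = 79.02 Ω, ∠Z = −∠Y = 24.73°
I = V/|Z| = 1.721 A
P = VI cos φ = 136 × 1.721 × cos(24.73°) = 212.6 W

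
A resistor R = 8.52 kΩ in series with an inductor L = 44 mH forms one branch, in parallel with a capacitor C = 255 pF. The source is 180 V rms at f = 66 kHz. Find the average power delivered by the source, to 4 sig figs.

ω = 2πf = 414700 rad/s
X_L = ωL = 18250 Ω
X_C = 1/(ωC) = 9457 Ω
Branch 1 (R+jX_L): Z₁ = 8520 + j18250 Ω, |Z₁| = 20140 Ω
Branch 2 (−jX_C): Z₂ = −j9457 Ω
Parallel: Z = Z₁Z₂/(Z₁+Z₂), |Z| = 15560 Ω, ∠Z = -70.92°
I = V/|Z| = 11.57 mA
P = VI cos φ = 180 × 0.01157 × cos(-70.92°) = 680.7 mW

680.7 mW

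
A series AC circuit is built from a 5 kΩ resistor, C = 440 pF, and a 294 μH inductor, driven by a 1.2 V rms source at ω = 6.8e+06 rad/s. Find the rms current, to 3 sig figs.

X_L = ωL = 2000 Ω
X_C = 1/(ωC) = 334 Ω
Net reactance X = X_L − X_C = 1660 Ω
Z = 5000 + j1660 Ω
|Z| = √(5000² + 1660²) = 5270 Ω
I = V/|Z| = 1.2/5270 = 228 μA

228 μA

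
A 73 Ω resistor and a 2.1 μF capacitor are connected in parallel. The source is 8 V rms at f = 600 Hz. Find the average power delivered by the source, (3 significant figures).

ω = 2πf = 3770 rad/s
X_C = 1/(ωC) = 126 Ω
Parallel: admittances add. Y = 1/R + jωC
Y = (0.0137 + j0.00792) S
|Y| = 0.0158 S → |Z| = 1/|Y| = 63.2 Ω, ∠Z = −∠Y = -30.0°
I = V/|Z| = 127 mA
P = VI cos φ = 8 × 0.127 × cos(-30.0°) = 877 mW

877 mW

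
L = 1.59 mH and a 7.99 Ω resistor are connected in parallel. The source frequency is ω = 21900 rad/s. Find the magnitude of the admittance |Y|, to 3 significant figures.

X_L = ωL = 34.8 Ω
Parallel: admittances add. Y = 1/R + 1/(jωL)
Y = (0.125 − j0.0287) S
|Y| = 0.128 S → |Z| = 1/|Y| = 7.79 Ω, ∠Z = −∠Y = 12.9°

128 mS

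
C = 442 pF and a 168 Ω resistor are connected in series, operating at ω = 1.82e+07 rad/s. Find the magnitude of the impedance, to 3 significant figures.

209 Ω

X_C = 1/(ωC) = 124 Ω
Z = 168 − j124 Ω
|Z| = √(168² + 124²) = 209 Ω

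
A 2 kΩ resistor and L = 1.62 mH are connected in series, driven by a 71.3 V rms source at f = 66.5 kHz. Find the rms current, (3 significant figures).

33.8 mA

ω = 2πf = 417800 rad/s
X_L = ωL = 677 Ω
Z = 2000 + j677 Ω
|Z| = √(2000² + 677²) = 2110 Ω
I = V/|Z| = 71.3/2110 = 33.8 mA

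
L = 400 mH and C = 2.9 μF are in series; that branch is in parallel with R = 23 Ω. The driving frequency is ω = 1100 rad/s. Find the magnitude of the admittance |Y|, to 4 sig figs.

44.19 mS

X_L = ωL = 440.0 Ω
X_C = 1/(ωC) = 313.5 Ω
Branch 1: Z₁ = R = 23.00 Ω
Branch 2 (series LC): Z₂ = j(X_L − X_C) = j126.5 Ω
Parallel: Z = Z₁Z₂/(Z₁+Z₂), |Z| = 22.63 Ω, ∠Z = 10.30°
|Y| = 1/|Z| = 44.19 mS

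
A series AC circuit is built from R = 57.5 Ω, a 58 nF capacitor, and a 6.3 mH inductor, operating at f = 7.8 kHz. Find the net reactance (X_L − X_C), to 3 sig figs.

-43.0 Ω

ω = 2πf = 49010 rad/s
X_L = ωL = 309 Ω
X_C = 1/(ωC) = 352 Ω
X = 309 − 352 = -43.0 Ω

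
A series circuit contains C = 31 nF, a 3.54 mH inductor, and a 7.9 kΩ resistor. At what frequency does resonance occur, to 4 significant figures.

ω₀ = 1/√(LC) = 1/√(0.00354 × 3.1e-08) = 95460 rad/s
f₀ = ω₀/(2π) = 15.19 kHz

15.19 kHz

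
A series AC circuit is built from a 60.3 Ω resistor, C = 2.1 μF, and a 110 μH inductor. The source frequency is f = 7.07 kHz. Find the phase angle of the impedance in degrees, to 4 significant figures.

-5.525°

ω = 2πf = 44420 rad/s
X_L = ωL = 4.886 Ω
X_C = 1/(ωC) = 10.72 Ω
Net reactance X = X_L − X_C = -5.833 Ω
Z = 60.30 − j5.833 Ω
|Z| = √(60.30² + 5.833²) = 60.58 Ω
∠Z = arctan(-5.833/60.30) = -5.525°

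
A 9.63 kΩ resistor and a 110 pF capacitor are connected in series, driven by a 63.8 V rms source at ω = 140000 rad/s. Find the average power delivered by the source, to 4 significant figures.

9.096 mW

X_C = 1/(ωC) = 64940 Ω
Z = 9630 − j64940 Ω
|Z| = √(9630² + 64940²) = 65650 Ω
∠Z = arctan(-64940/9630) = -81.56°
I = V/|Z| = 971.9 μA
P = VI cos φ = 63.8 × 0.0009719 × cos(-81.56°) = 9.096 mW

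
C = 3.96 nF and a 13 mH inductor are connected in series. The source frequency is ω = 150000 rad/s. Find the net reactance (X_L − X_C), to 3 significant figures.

266 Ω

X_L = ωL = 1950 Ω
X_C = 1/(ωC) = 1680 Ω
X = 1950 − 1680 = 266 Ω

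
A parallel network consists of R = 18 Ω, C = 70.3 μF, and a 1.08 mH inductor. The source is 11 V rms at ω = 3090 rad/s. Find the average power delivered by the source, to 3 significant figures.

6.72 W

X_L = ωL = 3.34 Ω
X_C = 1/(ωC) = 4.60 Ω
Parallel: admittances add. Y = 1/R + 1/(jωL) + jωC
Y = (0.0556 − j0.0824) S
|Y| = 0.0994 S → |Z| = 1/|Y| = 10.1 Ω, ∠Z = −∠Y = 56.0°
I = V/|Z| = 1.09 A
P = VI cos φ = 11 × 1.09 × cos(56.0°) = 6.72 W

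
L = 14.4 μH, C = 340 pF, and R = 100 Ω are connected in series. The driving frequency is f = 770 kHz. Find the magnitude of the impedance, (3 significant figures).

ω = 2πf = 4.838e+06 rad/s
X_L = ωL = 69.7 Ω
X_C = 1/(ωC) = 608 Ω
Net reactance X = X_L − X_C = -538 Ω
Z = 100 − j538 Ω
|Z| = √(100² + 538²) = 547 Ω

547 Ω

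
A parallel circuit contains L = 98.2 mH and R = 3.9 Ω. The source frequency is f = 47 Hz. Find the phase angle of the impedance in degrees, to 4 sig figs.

7.659°

ω = 2πf = 295.3 rad/s
X_L = ωL = 29.00 Ω
Parallel: admittances add. Y = 1/R + 1/(jωL)
Y = (0.2564 − j0.03448) S
|Y| = 0.2587 S → |Z| = 1/|Y| = 3.865 Ω, ∠Z = −∠Y = 7.659°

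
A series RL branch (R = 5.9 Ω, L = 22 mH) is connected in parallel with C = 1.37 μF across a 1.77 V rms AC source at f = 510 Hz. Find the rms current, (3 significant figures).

17.3 mA

ω = 2πf = 3204 rad/s
X_L = ωL = 70.5 Ω
X_C = 1/(ωC) = 228 Ω
Branch 1 (R+jX_L): Z₁ = 5.90 + j70.5 Ω, |Z₁| = 70.7 Ω
Branch 2 (−jX_C): Z₂ = −j228 Ω
Parallel: Z = Z₁Z₂/(Z₁+Z₂), |Z| = 102 Ω, ∠Z = 83.1°
I = V/|Z| = 1.77/102 = 17.3 mA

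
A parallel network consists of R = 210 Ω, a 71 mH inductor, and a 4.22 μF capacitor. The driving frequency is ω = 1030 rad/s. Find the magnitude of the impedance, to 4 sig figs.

95.48 Ω

X_L = ωL = 73.13 Ω
X_C = 1/(ωC) = 230.1 Ω
Parallel: admittances add. Y = 1/R + 1/(jωL) + jωC
Y = (0.004762 − j0.009328) S
|Y| = 0.01047 S → |Z| = 1/|Y| = 95.48 Ω, ∠Z = −∠Y = 62.96°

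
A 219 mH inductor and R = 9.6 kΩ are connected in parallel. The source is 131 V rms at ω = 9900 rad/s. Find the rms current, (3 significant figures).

X_L = ωL = 2170 Ω
Parallel: admittances add. Y = 1/R + 1/(jωL)
Y = (0.000104 − j0.000461) S
|Y| = 0.000473 S → |Z| = 1/|Y| = 2110 Ω, ∠Z = −∠Y = 77.3°
I = V/|Z| = 131/2110 = 61.9 mA

61.9 mA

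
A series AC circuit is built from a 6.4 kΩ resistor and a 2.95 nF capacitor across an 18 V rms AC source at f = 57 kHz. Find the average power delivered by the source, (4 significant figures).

ω = 2πf = 358100 rad/s
X_C = 1/(ωC) = 946.5 Ω
Z = 6400 − j946.5 Ω
|Z| = √(6400² + 946.5²) = 6470 Ω
∠Z = arctan(-946.5/6400) = -8.413°
I = V/|Z| = 2.782 mA
P = VI cos φ = 18 × 0.002782 × cos(-8.413°) = 49.54 mW

49.54 mW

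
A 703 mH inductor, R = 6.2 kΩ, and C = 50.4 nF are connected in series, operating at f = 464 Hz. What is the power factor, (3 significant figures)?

0.793

ω = 2πf = 2915 rad/s
X_L = ωL = 2050 Ω
X_C = 1/(ωC) = 6810 Ω
Net reactance X = X_L − X_C = -4760 Ω
Z = 6200 − j4760 Ω
|Z| = √(6200² + 4760²) = 7810 Ω
∠Z = arctan(-4760/6200) = -37.5°
cos φ = cos(-37.5°) = 0.793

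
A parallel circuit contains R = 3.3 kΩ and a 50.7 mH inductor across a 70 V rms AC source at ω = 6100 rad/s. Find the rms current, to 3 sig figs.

X_L = ωL = 309 Ω
Parallel: admittances add. Y = 1/R + 1/(jωL)
Y = (0.000303 − j0.00323) S
|Y| = 0.00325 S → |Z| = 1/|Y| = 308 Ω, ∠Z = −∠Y = 84.6°
I = V/|Z| = 70/308 = 227 mA

227 mA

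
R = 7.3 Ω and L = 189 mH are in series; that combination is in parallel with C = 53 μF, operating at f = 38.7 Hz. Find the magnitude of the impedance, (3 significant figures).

ω = 2πf = 243.2 rad/s
X_L = ωL = 46.0 Ω
X_C = 1/(ωC) = 77.6 Ω
Branch 1 (R+jX_L): Z₁ = 7.30 + j46.0 Ω, |Z₁| = 46.5 Ω
Branch 2 (−jX_C): Z₂ = −j77.6 Ω
Parallel: Z = Z₁Z₂/(Z₁+Z₂), |Z| = 111 Ω, ∠Z = 68.0°

111 Ω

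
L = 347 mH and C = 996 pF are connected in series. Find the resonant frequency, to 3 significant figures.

8.56 kHz

ω₀ = 1/√(LC) = 1/√(0.347 × 9.96e-10) = 53790 rad/s
f₀ = ω₀/(2π) = 8.56 kHz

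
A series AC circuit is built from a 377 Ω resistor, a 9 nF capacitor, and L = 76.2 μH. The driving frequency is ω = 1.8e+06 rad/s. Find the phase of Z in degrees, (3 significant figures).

X_L = ωL = 137 Ω
X_C = 1/(ωC) = 61.7 Ω
Net reactance X = X_L − X_C = 75.4 Ω
Z = 377 + j75.4 Ω
|Z| = √(377² + 75.4²) = 384 Ω
∠Z = arctan(75.4/377) = 11.3°

11.3°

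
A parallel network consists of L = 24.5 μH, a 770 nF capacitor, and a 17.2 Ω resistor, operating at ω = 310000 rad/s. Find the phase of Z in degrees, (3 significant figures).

-61.5°

X_L = ωL = 7.59 Ω
X_C = 1/(ωC) = 4.19 Ω
Parallel: admittances add. Y = 1/R + 1/(jωL) + jωC
Y = (0.0581 + j0.107) S
|Y| = 0.122 S → |Z| = 1/|Y| = 8.21 Ω, ∠Z = −∠Y = -61.5°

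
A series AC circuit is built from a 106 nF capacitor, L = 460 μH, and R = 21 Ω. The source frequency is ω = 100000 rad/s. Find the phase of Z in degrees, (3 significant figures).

-66.5°

X_L = ωL = 46.0 Ω
X_C = 1/(ωC) = 94.3 Ω
Net reactance X = X_L − X_C = -48.3 Ω
Z = 21.0 − j48.3 Ω
|Z| = √(21.0² + 48.3²) = 52.7 Ω
∠Z = arctan(-48.3/21.0) = -66.5°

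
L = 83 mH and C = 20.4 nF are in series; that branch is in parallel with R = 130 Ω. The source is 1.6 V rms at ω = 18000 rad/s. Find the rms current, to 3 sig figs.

12.4 mA

X_L = ωL = 1490 Ω
X_C = 1/(ωC) = 2720 Ω
Branch 1: Z₁ = R = 130 Ω
Branch 2 (series LC): Z₂ = j(X_L − X_C) = −j1230 Ω
Parallel: Z = Z₁Z₂/(Z₁+Z₂), |Z| = 129 Ω, ∠Z = -6.04°
I = V/|Z| = 1.6/129 = 12.4 mA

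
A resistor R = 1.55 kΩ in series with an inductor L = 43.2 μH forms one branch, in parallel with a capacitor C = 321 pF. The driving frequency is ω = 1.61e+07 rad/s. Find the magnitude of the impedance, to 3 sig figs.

202 Ω

X_L = ωL = 696 Ω
X_C = 1/(ωC) = 193 Ω
Branch 1 (R+jX_L): Z₁ = 1550 + j696 Ω, |Z₁| = 1700 Ω
Branch 2 (−jX_C): Z₂ = −j193 Ω
Parallel: Z = Z₁Z₂/(Z₁+Z₂), |Z| = 202 Ω, ∠Z = -83.8°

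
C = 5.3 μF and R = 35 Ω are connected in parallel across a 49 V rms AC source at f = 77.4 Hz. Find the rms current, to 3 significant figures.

1.41 A

ω = 2πf = 486.3 rad/s
X_C = 1/(ωC) = 388 Ω
Parallel: admittances add. Y = 1/R + jωC
Y = (0.0286 + j0.00258) S
|Y| = 0.0287 S → |Z| = 1/|Y| = 34.9 Ω, ∠Z = −∠Y = -5.15°
I = V/|Z| = 49/34.9 = 1.41 A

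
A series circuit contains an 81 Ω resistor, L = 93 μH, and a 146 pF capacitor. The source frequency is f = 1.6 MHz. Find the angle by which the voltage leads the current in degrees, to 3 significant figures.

72.3°

ω = 2πf = 1.005e+07 rad/s
X_L = ωL = 935 Ω
X_C = 1/(ωC) = 681 Ω
Net reactance X = X_L − X_C = 254 Ω
Z = 81.0 + j254 Ω
|Z| = √(81.0² + 254²) = 266 Ω
∠Z = arctan(254/81.0) = 72.3°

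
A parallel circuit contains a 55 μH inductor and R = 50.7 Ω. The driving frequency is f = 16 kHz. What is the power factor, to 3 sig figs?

0.108

ω = 2πf = 100500 rad/s
X_L = ωL = 5.53 Ω
Parallel: admittances add. Y = 1/R + 1/(jωL)
Y = (0.0197 − j0.181) S
|Y| = 0.182 S → |Z| = 1/|Y| = 5.50 Ω, ∠Z = −∠Y = 83.8°
cos φ = cos(83.8°) = 0.108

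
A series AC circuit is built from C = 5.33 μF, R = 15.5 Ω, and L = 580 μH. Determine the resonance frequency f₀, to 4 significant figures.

2.862 kHz

ω₀ = 1/√(LC) = 1/√(0.00058 × 5.33e-06) = 17990 rad/s
f₀ = ω₀/(2π) = 2.862 kHz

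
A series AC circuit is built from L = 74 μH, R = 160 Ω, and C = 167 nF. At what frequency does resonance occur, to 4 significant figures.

45.27 kHz

ω₀ = 1/√(LC) = 1/√(7.4e-05 × 1.67e-07) = 284500 rad/s
f₀ = ω₀/(2π) = 45.27 kHz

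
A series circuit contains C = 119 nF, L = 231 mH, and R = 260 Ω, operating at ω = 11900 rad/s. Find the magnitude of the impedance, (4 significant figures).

2059 Ω

X_L = ωL = 2749 Ω
X_C = 1/(ωC) = 706.2 Ω
Net reactance X = X_L − X_C = 2043 Ω
Z = 260.0 + j2043 Ω
|Z| = √(260.0² + 2043²) = 2059 Ω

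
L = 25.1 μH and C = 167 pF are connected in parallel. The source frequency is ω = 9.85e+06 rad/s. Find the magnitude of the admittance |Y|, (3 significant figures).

X_L = ωL = 247 Ω
X_C = 1/(ωC) = 608 Ω
Parallel: admittances add. Y = 1/(jωL) + jωC
Y = (0 − j0.00240) S
|Y| = 0.00240 S → |Z| = 1/|Y| = 417 Ω, ∠Z = −∠Y = 90.0°

2.40 mS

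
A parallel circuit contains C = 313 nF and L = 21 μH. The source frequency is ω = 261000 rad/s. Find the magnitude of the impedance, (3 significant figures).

X_L = ωL = 5.48 Ω
X_C = 1/(ωC) = 12.2 Ω
Parallel: admittances add. Y = 1/(jωL) + jωC
Y = (0 − j0.101) S
|Y| = 0.101 S → |Z| = 1/|Y| = 9.93 Ω, ∠Z = −∠Y = 90.0°

9.93 Ω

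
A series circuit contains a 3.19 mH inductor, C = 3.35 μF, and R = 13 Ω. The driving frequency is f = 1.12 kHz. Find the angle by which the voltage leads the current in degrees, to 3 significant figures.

-56.9°

ω = 2πf = 7037 rad/s
X_L = ωL = 22.4 Ω
X_C = 1/(ωC) = 42.4 Ω
Net reactance X = X_L − X_C = -20.0 Ω
Z = 13.0 − j20.0 Ω
|Z| = √(13.0² + 20.0²) = 23.8 Ω
∠Z = arctan(-20.0/13.0) = -56.9°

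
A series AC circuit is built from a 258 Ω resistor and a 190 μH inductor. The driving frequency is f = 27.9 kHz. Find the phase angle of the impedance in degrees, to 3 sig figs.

ω = 2πf = 175300 rad/s
X_L = ωL = 33.3 Ω
Z = 258 + j33.3 Ω
|Z| = √(258² + 33.3²) = 260 Ω
∠Z = arctan(33.3/258) = 7.36°

7.36°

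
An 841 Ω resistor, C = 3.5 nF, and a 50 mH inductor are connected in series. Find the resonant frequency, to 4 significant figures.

ω₀ = 1/√(LC) = 1/√(0.05 × 3.5e-09) = 75590 rad/s
f₀ = ω₀/(2π) = 12.03 kHz

12.03 kHz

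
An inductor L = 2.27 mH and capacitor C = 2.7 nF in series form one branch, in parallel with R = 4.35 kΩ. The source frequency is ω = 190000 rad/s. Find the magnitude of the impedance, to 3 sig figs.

X_L = ωL = 431 Ω
X_C = 1/(ωC) = 1950 Ω
Branch 1: Z₁ = R = 4350 Ω
Branch 2 (series LC): Z₂ = j(X_L − X_C) = −j1520 Ω
Parallel: Z = Z₁Z₂/(Z₁+Z₂), |Z| = 1430 Ω, ∠Z = -70.8°

1430 Ω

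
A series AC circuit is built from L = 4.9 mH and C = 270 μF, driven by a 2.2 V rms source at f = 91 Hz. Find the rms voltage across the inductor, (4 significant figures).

ω = 2πf = 571.8 rad/s
X_L = ωL = 2.802 Ω
X_C = 1/(ωC) = 6.478 Ω
Net reactance X = X_L − X_C = -3.676 Ω
Z = − j3.676 Ω
|Z| = √(0² + 3.676²) = 3.676 Ω
I = V/|Z| = 598.5 mA
V_L = I·|Z_L| = 0.5985 × 2.802 = 1.677 V

1.677 V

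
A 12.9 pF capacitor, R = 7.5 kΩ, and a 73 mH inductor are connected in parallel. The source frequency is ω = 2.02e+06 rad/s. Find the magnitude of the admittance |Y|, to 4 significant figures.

X_L = ωL = 147500 Ω
X_C = 1/(ωC) = 38380 Ω
Parallel: admittances add. Y = 1/R + 1/(jωL) + jωC
Y = (0.0001333 + j1.928e-05) S
|Y| = 0.0001347 S → |Z| = 1/|Y| = 7423 Ω, ∠Z = −∠Y = -8.226°

134.7 μS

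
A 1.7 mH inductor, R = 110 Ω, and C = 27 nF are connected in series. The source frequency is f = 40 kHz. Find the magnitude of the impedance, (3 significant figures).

301 Ω

ω = 2πf = 251300 rad/s
X_L = ωL = 427 Ω
X_C = 1/(ωC) = 147 Ω
Net reactance X = X_L − X_C = 280 Ω
Z = 110 + j280 Ω
|Z| = √(110² + 280²) = 301 Ω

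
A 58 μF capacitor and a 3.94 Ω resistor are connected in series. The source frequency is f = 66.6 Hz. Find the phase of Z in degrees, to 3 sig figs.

ω = 2πf = 418.5 rad/s
X_C = 1/(ωC) = 41.2 Ω
Z = 3.94 − j41.2 Ω
|Z| = √(3.94² + 41.2²) = 41.4 Ω
∠Z = arctan(-41.2/3.94) = -84.5°

-84.5°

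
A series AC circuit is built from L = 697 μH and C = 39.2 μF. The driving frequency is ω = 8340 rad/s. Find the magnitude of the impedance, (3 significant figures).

2.75 Ω

X_L = ωL = 5.81 Ω
X_C = 1/(ωC) = 3.06 Ω
Net reactance X = X_L − X_C = 2.75 Ω
Z = j2.75 Ω
|Z| = √(0² + 2.75²) = 2.75 Ω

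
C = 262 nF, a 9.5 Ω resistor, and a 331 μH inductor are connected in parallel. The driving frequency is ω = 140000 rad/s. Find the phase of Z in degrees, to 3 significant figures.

-8.16°

X_L = ωL = 46.3 Ω
X_C = 1/(ωC) = 27.3 Ω
Parallel: admittances add. Y = 1/R + 1/(jωL) + jωC
Y = (0.105 + j0.0151) S
|Y| = 0.106 S → |Z| = 1/|Y| = 9.40 Ω, ∠Z = −∠Y = -8.16°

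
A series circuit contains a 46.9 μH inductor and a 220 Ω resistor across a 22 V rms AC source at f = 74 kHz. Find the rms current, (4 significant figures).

ω = 2πf = 465000 rad/s
X_L = ωL = 21.81 Ω
Z = 220.0 + j21.81 Ω
|Z| = √(220.0² + 21.81²) = 221.1 Ω
I = V/|Z| = 22/221.1 = 99.51 mA

99.51 mA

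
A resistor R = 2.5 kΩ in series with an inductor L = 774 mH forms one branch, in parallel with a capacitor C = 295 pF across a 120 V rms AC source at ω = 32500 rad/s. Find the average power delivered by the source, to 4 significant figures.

56.34 mW

X_L = ωL = 25160 Ω
X_C = 1/(ωC) = 104300 Ω
Branch 1 (R+jX_L): Z₁ = 2500 + j25160 Ω, |Z₁| = 25280 Ω
Branch 2 (−jX_C): Z₂ = −j104300 Ω
Parallel: Z = Z₁Z₂/(Z₁+Z₂), |Z| = 33300 Ω, ∠Z = 82.52°
I = V/|Z| = 3.604 mA
P = VI cos φ = 120 × 0.003604 × cos(82.52°) = 56.34 mW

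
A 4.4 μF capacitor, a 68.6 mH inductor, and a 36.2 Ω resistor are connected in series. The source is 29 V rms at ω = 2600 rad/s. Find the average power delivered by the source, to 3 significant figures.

X_L = ωL = 178 Ω
X_C = 1/(ωC) = 87.4 Ω
Net reactance X = X_L − X_C = 90.9 Ω
Z = 36.2 + j90.9 Ω
|Z| = √(36.2² + 90.9²) = 97.9 Ω
∠Z = arctan(90.9/36.2) = 68.3°
I = V/|Z| = 296 mA
P = VI cos φ = 29 × 0.296 × cos(68.3°) = 3.18 W

3.18 W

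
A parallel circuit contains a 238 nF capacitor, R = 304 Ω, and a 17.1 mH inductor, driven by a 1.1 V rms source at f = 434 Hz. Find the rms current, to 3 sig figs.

23.2 mA

ω = 2πf = 2727 rad/s
X_L = ωL = 46.6 Ω
X_C = 1/(ωC) = 1540 Ω
Parallel: admittances add. Y = 1/R + 1/(jωL) + jωC
Y = (0.00329 − j0.0208) S
|Y| = 0.0211 S → |Z| = 1/|Y| = 47.5 Ω, ∠Z = −∠Y = 81.0°
I = V/|Z| = 1.1/47.5 = 23.2 mA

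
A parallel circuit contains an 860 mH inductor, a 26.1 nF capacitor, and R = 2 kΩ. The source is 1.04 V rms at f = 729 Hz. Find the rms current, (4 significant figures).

ω = 2πf = 4580 rad/s
X_L = ωL = 3939 Ω
X_C = 1/(ωC) = 8365 Ω
Parallel: admittances add. Y = 1/R + 1/(jωL) + jωC
Y = (0.0005000 − j0.0001343) S
|Y| = 0.0005177 S → |Z| = 1/|Y| = 1932 Ω, ∠Z = −∠Y = 15.04°
I = V/|Z| = 1.04/1932 = 538.4 μA

538.4 μA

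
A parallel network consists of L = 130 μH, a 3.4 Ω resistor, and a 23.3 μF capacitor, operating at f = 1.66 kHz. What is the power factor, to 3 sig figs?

0.511

ω = 2πf = 10430 rad/s
X_L = ωL = 1.36 Ω
X_C = 1/(ωC) = 4.11 Ω
Parallel: admittances add. Y = 1/R + 1/(jωL) + jωC
Y = (0.294 − j0.494) S
|Y| = 0.575 S → |Z| = 1/|Y| = 1.74 Ω, ∠Z = −∠Y = 59.3°
cos φ = cos(59.3°) = 0.511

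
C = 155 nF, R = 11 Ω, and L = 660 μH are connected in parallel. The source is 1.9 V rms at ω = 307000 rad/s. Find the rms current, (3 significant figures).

191 mA

X_L = ωL = 203 Ω
X_C = 1/(ωC) = 21.0 Ω
Parallel: admittances add. Y = 1/R + 1/(jωL) + jωC
Y = (0.0909 + j0.0426) S
|Y| = 0.100 S → |Z| = 1/|Y| = 9.96 Ω, ∠Z = −∠Y = -25.1°
I = V/|Z| = 1.9/9.96 = 191 mA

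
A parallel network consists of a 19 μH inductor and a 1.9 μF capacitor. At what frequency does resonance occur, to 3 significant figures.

ω₀ = 1/√(LC) = 1/√(1.9e-05 × 1.9e-06) = 166400 rad/s
f₀ = ω₀/(2π) = 26.5 kHz

26.5 kHz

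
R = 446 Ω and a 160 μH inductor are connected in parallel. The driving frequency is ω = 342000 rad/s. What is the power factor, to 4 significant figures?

X_L = ωL = 54.72 Ω
Parallel: admittances add. Y = 1/R + 1/(jωL)
Y = (0.002242 − j0.01827) S
|Y| = 0.01841 S → |Z| = 1/|Y| = 54.31 Ω, ∠Z = −∠Y = 83.01°
cos φ = cos(83.01°) = 0.1218

0.1218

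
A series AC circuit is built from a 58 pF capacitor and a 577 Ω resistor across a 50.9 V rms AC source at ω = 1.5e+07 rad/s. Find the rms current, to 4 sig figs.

39.58 mA

X_C = 1/(ωC) = 1149 Ω
Z = 577.0 − j1149 Ω
|Z| = √(577.0² + 1149²) = 1286 Ω
I = V/|Z| = 50.9/1286 = 39.58 mA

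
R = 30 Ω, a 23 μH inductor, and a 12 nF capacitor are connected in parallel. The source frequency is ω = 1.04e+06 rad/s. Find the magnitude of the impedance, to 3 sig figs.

X_L = ωL = 23.9 Ω
X_C = 1/(ωC) = 80.1 Ω
Parallel: admittances add. Y = 1/R + 1/(jωL) + jωC
Y = (0.0333 − j0.0293) S
|Y| = 0.0444 S → |Z| = 1/|Y| = 22.5 Ω, ∠Z = −∠Y = 41.3°

22.5 Ω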